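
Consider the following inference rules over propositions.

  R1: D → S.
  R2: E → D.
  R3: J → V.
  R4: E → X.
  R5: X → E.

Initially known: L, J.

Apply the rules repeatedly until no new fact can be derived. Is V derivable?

Yes

J holds, so V follows (R3).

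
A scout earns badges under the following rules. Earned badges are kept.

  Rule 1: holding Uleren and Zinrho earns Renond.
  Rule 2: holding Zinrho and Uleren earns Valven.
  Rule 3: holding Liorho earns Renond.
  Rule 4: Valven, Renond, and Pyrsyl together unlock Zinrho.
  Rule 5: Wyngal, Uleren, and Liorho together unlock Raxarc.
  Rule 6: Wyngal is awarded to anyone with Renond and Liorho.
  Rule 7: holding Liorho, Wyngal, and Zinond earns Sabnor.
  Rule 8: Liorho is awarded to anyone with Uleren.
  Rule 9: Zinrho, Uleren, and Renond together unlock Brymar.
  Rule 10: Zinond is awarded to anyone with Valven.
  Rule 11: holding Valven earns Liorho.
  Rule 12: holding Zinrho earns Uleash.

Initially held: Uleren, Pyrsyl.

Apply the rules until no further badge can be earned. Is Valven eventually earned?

Valven would need Zinrho and Uleren (Rule 2), but Zinrho is never earned.

No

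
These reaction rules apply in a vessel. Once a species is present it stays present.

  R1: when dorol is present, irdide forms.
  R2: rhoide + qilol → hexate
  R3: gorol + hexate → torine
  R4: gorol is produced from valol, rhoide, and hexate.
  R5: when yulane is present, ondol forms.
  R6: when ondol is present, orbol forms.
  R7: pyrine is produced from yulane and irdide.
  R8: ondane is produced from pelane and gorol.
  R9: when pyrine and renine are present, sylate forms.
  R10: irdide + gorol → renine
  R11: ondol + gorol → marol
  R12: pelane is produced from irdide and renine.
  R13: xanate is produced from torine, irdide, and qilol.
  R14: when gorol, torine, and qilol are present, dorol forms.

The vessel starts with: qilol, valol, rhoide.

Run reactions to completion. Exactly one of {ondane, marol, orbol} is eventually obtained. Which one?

ondane

rhoide and qilol present → hexate forms (R2).
valol, rhoide, and hexate present → gorol forms (R4).
gorol and hexate present → torine forms (R3).
gorol, torine, and qilol present → dorol forms (R14).
dorol present → irdide forms (R1).
irdide and gorol present → renine forms (R10).
irdide and renine present → pelane forms (R12).
pelane and gorol present → ondane forms (R8).
marol would need ondol and gorol (R11), but ondol never forms. orbol would need ondol (R6), but ondol never forms.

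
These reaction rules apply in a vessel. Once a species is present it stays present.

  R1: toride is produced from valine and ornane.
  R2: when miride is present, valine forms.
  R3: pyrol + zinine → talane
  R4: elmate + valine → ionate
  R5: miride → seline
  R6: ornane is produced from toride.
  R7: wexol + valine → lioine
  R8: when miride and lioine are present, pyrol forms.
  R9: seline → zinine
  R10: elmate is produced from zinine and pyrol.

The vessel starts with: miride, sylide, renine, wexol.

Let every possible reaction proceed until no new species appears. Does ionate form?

Yes

miride present → seline forms (R5).
miride present → valine forms (R2).
wexol and valine present → lioine forms (R7).
seline present → zinine forms (R9).
miride and lioine present → pyrol forms (R8).
zinine and pyrol present → elmate forms (R10).
elmate and valine present → ionate forms (R4).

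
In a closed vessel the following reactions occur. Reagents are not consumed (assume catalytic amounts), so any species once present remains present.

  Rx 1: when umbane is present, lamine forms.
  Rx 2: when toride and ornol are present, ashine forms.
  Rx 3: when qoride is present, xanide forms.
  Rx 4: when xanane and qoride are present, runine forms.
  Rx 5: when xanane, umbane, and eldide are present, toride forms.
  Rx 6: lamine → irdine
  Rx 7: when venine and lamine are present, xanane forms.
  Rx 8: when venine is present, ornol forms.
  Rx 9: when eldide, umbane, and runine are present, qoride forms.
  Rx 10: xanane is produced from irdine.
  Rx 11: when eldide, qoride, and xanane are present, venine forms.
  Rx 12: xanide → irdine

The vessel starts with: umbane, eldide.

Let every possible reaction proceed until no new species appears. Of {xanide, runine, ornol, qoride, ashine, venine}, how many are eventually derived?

xanide would need qoride (Rx 3), but qoride never forms.
runine would need xanane and qoride (Rx 4), but qoride never forms.
ornol would need venine (Rx 8), but venine never forms.
qoride would need eldide, umbane, and runine (Rx 9), but runine never forms.
ashine would need toride and ornol (Rx 2), but ornol never forms.
venine would need eldide, qoride, and xanane (Rx 11), but qoride never forms.
None of the 6 are reached.

0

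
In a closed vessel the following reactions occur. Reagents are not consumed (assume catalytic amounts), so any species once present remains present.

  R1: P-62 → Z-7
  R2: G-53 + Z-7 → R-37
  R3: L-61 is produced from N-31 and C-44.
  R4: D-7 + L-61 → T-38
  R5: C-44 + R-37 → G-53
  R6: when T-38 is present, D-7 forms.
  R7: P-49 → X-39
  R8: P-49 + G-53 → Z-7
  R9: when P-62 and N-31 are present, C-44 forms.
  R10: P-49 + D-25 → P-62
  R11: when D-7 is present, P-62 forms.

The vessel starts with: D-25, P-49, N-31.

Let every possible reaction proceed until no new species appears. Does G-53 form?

G-53 would need C-44 and R-37 (R5), but R-37 never forms.

No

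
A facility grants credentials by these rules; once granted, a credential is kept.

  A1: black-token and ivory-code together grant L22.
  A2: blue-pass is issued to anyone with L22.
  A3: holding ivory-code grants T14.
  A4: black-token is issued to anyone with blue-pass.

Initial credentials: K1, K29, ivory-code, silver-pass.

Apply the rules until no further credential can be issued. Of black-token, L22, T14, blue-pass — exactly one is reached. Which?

Holding ivory-code grants T14 (A3).
L22 would need black-token and ivory-code (A1), but black-token is never granted. black-token would need blue-pass (A4), but blue-pass is never granted. blue-pass would need L22 (A2), but L22 is never granted.

T14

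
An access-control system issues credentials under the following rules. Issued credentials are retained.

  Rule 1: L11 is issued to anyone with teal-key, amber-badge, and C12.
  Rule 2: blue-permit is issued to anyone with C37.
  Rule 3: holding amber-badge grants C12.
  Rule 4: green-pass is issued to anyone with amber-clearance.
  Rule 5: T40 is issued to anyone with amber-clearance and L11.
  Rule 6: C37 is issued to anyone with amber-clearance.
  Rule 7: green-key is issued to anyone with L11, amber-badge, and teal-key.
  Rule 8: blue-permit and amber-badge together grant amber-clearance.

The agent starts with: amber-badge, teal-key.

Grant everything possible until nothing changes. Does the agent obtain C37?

No

C37 would need amber-clearance (Rule 6), but amber-clearance is never granted.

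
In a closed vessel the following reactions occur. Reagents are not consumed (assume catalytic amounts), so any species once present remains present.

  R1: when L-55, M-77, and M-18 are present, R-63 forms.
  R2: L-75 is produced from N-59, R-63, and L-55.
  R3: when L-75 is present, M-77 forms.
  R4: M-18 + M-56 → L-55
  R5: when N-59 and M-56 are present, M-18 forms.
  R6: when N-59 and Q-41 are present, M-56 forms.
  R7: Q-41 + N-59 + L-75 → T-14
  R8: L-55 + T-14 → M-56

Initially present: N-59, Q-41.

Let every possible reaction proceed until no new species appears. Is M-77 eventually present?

M-77 would need L-75 (R3), but L-75 never forms.

No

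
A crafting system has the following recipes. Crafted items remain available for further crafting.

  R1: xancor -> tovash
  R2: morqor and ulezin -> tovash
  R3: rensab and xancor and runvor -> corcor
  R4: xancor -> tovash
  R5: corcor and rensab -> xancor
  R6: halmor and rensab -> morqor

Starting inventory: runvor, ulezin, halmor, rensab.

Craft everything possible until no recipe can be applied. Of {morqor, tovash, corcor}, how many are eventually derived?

halmor and rensab -> morqor (R6).
Using R2, morqor and ulezin make tovash.
morqor: reached.
tovash: reached.
corcor would need rensab, xancor, and runvor (R3), but xancor is never obtained.
Reached: morqor and tovash — 2 of the 3.

2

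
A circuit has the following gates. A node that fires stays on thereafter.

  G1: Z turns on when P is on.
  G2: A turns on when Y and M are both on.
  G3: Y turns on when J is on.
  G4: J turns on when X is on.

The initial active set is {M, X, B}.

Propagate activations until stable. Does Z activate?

Z would need P (G1), but P never turns on.

No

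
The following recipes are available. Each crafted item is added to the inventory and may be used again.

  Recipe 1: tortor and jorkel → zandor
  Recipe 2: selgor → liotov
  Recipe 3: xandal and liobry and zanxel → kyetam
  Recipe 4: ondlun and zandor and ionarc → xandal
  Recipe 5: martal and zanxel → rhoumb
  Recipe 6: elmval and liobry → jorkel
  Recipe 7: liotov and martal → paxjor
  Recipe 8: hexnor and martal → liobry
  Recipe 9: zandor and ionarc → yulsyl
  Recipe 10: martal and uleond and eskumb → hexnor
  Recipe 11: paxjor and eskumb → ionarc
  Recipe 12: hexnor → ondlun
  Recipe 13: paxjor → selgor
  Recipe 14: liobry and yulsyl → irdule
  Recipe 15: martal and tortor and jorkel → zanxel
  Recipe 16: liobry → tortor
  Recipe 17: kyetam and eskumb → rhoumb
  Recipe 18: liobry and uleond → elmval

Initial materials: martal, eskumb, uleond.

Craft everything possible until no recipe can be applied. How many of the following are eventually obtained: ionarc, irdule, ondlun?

martal and uleond and eskumb → hexnor (Recipe 10).
hexnor → ondlun (Recipe 12).
ionarc would need paxjor and eskumb (Recipe 11), but paxjor is never obtained.
irdule would need liobry and yulsyl (Recipe 14), but yulsyl is never obtained.
ondlun: reached.
Reached: ondlun — 1 of the 3.

1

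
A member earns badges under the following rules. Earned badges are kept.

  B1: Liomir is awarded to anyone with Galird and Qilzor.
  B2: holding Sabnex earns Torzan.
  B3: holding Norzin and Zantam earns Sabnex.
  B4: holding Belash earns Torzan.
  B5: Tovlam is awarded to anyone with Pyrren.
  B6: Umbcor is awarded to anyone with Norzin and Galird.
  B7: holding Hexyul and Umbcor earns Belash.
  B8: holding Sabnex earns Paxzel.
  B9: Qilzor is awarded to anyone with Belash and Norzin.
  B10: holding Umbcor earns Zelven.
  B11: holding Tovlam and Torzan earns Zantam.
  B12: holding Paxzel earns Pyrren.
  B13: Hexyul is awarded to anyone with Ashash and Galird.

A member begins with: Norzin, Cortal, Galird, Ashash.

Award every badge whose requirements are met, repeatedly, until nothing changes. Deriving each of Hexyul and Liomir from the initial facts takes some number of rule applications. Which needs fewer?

Hexyul: With Ashash and Galird, Hexyul is earned (B13). [1 rule application]
Liomir: With Ashash and Galird, Hexyul is earned (B13). With Norzin and Galird, Umbcor is earned (B6). With Hexyul and Umbcor, Belash is earned (B7). With Belash and Norzin, Qilzor is earned (B9). With Galird and Qilzor, Liomir is earned (B1). [5 rule applications]
Hexyul needs fewer.

Hexyul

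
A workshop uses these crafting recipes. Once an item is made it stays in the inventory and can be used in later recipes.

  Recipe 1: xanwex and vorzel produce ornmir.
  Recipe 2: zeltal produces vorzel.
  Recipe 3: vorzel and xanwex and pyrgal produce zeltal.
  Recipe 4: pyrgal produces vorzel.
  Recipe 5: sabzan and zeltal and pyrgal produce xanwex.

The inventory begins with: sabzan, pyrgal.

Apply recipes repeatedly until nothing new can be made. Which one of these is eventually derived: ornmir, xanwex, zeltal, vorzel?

pyrgal → vorzel (Recipe 4).
xanwex would need sabzan, zeltal, and pyrgal (Recipe 5), but zeltal is never obtained. ornmir would need xanwex and vorzel (Recipe 1), but xanwex is never obtained. zeltal would need vorzel, xanwex, and pyrgal (Recipe 3), but xanwex is never obtained.

vorzel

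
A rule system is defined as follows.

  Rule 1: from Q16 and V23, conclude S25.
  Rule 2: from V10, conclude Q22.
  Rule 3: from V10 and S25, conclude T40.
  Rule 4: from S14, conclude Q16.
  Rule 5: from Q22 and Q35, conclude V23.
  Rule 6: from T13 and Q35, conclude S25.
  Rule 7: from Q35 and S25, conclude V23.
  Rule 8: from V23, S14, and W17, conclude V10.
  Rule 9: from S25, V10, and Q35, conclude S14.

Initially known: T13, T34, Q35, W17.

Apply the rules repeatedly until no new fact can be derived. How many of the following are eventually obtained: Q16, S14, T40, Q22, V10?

0

Q16 would need S14 (Rule 4), but S14 is never established.
S14 would need S25, V10, and Q35 (Rule 9), but V10 is never established.
T40 would need V10 and S25 (Rule 3), but V10 is never established.
Q22 would need V10 (Rule 2), but V10 is never established.
V10 would need V23, S14, and W17 (Rule 8), but S14 is never established.
None of the 5 are reached.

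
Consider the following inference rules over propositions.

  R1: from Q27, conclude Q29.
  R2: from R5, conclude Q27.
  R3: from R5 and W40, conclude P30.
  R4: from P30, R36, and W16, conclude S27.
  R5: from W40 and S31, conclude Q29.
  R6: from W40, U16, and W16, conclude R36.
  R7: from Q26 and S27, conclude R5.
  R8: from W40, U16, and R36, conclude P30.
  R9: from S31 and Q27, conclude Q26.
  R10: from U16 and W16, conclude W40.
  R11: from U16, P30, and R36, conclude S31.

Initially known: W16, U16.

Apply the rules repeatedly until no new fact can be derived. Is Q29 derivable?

Yes

From U16 and W16, R10 gives W40.
W40, U16, and W16 hold, so R36 follows (R6).
From W40, U16, and R36, R8 gives P30.
From U16, P30, and R36, R11 gives S31.
W40 and S31 hold, so Q29 follows (R5).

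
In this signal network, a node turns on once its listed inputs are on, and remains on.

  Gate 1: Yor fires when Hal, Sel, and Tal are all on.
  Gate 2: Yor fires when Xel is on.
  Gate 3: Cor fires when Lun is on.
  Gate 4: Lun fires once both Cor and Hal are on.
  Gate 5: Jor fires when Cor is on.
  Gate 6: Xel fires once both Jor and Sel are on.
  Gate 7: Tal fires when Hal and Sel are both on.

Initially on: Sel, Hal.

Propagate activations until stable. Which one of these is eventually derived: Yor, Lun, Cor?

Yor

Hal and Sel are on, so Tal fires (Gate 7).
Gate 1: Hal, Sel, and Tal on → Yor on.
Lun would need Cor and Hal (Gate 4), but Cor never turns on. Cor would need Lun (Gate 3), but Lun never turns on.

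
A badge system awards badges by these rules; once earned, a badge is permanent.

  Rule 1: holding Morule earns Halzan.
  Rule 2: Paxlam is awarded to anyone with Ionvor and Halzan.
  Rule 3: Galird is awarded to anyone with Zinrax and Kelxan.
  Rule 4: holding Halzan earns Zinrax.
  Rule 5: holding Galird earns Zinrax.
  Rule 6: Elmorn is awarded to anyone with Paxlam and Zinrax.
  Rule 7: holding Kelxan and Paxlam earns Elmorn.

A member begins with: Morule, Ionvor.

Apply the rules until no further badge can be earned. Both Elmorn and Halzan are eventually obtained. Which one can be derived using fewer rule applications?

Halzan

Halzan: With Morule, Halzan is earned (Rule 1). [1 rule application]
Elmorn: With Morule, Halzan is earned (Rule 1). With Ionvor and Halzan, Paxlam is earned (Rule 2). With Halzan, Zinrax is earned (Rule 4). With Paxlam and Zinrax, Elmorn is earned (Rule 6). [4 rule applications]
Halzan needs fewer.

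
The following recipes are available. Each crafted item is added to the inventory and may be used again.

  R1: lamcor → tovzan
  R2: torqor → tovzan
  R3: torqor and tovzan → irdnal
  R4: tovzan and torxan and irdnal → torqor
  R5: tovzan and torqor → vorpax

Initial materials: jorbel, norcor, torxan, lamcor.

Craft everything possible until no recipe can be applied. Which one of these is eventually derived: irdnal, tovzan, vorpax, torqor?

tovzan

lamcor → tovzan (R1).
irdnal would need torqor and tovzan (R3), but torqor is never obtained. vorpax would need tovzan and torqor (R5), but torqor is never obtained. torqor would need tovzan, torxan, and irdnal (R4), but irdnal is never obtained.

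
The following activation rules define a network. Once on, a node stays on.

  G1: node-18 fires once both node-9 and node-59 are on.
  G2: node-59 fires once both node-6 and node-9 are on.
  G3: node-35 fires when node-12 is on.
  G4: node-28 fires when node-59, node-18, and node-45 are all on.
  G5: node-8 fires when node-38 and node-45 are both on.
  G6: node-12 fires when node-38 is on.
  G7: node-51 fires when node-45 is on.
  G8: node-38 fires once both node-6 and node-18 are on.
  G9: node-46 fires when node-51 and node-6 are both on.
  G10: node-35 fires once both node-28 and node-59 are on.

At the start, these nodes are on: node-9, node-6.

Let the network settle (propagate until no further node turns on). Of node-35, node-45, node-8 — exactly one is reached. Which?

node-35

node-6 and node-9 are on, so node-59 fires (G2).
G1: node-9 and node-59 on → node-18 on.
node-6 and node-18 are on, so node-38 fires (G8).
G6: node-38 on → node-12 on.
G3: node-12 on → node-35 on.
node-8 would need node-38 and node-45 (G5), but node-45 never turns on. No rule produces node-45, and it is not given.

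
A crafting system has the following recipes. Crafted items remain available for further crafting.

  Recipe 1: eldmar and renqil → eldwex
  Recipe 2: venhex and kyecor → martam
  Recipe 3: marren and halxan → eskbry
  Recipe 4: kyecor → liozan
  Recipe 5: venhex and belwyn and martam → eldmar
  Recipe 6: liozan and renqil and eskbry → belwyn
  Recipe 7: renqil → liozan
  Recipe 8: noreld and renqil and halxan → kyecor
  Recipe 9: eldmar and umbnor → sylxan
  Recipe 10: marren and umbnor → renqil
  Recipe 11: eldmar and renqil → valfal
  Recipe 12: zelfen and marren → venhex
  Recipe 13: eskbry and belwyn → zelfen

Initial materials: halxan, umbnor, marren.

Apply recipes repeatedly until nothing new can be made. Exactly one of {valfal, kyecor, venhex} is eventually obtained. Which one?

venhex

marren and halxan → eskbry (Recipe 3).
Using Recipe 10, marren and umbnor make renqil.
renqil → liozan (Recipe 7).
Using Recipe 6, liozan, renqil, and eskbry make belwyn.
eskbry and belwyn → zelfen (Recipe 13).
zelfen and marren → venhex (Recipe 12).
kyecor would need noreld, renqil, and halxan (Recipe 8), but noreld is never obtained. valfal would need eldmar and renqil (Recipe 11), but eldmar is never obtained.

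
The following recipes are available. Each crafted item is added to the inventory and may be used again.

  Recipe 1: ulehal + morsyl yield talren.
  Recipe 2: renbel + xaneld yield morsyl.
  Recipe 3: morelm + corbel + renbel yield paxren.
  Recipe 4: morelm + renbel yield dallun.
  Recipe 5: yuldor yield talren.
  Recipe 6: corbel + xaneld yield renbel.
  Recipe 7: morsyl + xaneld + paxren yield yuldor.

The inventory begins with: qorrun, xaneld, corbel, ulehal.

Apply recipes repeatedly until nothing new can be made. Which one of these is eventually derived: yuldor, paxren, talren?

Using Recipe 6, corbel and xaneld make renbel.
renbel + xaneld → morsyl (Recipe 2).
Using Recipe 1, ulehal and morsyl make talren.
paxren would need morelm, corbel, and renbel (Recipe 3), but morelm is never obtained. yuldor would need morsyl, xaneld, and paxren (Recipe 7), but paxren is never obtained.

talren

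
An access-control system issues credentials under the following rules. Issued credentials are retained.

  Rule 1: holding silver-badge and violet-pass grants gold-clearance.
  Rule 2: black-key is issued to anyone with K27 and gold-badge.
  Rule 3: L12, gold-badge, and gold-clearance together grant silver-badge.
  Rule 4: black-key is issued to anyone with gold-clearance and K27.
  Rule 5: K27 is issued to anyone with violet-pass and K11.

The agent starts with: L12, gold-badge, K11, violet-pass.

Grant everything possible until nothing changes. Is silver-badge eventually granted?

silver-badge would need L12, gold-badge, and gold-clearance (Rule 3), but gold-clearance is never granted.

No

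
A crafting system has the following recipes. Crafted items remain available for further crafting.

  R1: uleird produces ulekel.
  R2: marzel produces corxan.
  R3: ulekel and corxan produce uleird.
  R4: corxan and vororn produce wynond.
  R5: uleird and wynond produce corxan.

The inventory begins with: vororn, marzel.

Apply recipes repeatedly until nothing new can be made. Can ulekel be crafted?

No

ulekel would need uleird (R1), but uleird is never obtained.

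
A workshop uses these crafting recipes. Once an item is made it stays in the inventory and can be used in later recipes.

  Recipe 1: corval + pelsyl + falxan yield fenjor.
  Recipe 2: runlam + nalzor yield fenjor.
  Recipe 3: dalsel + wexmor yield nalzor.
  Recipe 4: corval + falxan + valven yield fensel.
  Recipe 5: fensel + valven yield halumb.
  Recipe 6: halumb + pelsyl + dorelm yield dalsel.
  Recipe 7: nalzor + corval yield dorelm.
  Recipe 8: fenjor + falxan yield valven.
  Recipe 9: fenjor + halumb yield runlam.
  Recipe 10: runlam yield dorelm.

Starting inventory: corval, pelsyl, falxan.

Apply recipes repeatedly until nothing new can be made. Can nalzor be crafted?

nalzor would need dalsel and wexmor (Recipe 3), but wexmor is never obtained.

No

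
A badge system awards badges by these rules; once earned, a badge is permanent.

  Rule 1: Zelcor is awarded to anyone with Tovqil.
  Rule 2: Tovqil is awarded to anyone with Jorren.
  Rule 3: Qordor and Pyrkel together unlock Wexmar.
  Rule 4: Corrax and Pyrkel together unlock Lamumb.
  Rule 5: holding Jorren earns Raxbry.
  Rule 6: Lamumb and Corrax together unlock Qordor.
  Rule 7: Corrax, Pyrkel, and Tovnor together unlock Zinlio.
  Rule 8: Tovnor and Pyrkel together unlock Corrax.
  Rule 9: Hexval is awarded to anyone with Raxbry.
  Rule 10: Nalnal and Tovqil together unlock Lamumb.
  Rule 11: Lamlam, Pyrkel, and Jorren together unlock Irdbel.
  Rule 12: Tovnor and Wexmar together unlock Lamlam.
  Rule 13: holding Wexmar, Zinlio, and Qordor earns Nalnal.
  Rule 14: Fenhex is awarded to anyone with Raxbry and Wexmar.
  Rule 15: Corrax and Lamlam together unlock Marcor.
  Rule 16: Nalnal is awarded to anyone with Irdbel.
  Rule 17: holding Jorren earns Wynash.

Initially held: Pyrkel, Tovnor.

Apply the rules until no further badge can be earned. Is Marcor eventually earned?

With Tovnor and Pyrkel, Corrax is earned (Rule 8).
With Corrax and Pyrkel, Lamumb is earned (Rule 4).
With Lamumb and Corrax, Qordor is earned (Rule 6).
With Qordor and Pyrkel, Wexmar is earned (Rule 3).
With Tovnor and Wexmar, Lamlam is earned (Rule 12).
With Corrax and Lamlam, Marcor is earned (Rule 15).

Yes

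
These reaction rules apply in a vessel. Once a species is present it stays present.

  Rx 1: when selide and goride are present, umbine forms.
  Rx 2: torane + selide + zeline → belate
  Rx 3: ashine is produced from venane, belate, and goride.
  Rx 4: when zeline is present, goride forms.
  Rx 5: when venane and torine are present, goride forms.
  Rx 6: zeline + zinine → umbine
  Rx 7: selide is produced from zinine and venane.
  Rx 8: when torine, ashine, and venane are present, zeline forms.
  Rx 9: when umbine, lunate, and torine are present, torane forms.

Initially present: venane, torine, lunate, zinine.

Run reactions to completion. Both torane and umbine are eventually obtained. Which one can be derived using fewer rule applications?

umbine

umbine: venane and torine present → goride forms (Rx 5). zinine and venane present → selide forms (Rx 7). selide and goride present → umbine forms (Rx 1). [3 rule applications]
torane: venane and torine present → goride forms (Rx 5). zinine and venane present → selide forms (Rx 7). selide and goride present → umbine forms (Rx 1). umbine, lunate, and torine present → torane forms (Rx 9). [4 rule applications]
umbine needs fewer.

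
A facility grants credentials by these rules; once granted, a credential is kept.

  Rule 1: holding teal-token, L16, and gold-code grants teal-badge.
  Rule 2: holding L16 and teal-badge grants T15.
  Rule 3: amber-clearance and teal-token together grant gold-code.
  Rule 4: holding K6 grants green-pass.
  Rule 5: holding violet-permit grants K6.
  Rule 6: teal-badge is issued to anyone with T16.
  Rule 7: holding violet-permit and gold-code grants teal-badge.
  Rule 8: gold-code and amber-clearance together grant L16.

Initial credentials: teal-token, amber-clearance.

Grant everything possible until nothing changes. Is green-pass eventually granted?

No

green-pass would need K6 (Rule 4), but K6 is never granted.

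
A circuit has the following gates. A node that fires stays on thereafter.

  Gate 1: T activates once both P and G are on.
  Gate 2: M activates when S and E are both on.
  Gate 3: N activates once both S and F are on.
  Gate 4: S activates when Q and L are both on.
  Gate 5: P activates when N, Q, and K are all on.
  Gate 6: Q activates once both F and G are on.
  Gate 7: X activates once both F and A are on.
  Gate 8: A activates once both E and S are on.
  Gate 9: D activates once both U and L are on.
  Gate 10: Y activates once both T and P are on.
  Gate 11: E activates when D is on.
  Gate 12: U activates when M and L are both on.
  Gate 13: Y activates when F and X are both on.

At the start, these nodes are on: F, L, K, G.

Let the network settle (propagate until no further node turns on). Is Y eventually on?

Yes

F and G are on, so Q activates (Gate 6).
Q and L are on, so S activates (Gate 4).
S and F are on, so N activates (Gate 3).
Gate 5: N, Q, and K on → P on.
Gate 1: P and G on → T on.
T and P are on, so Y activates (Gate 10).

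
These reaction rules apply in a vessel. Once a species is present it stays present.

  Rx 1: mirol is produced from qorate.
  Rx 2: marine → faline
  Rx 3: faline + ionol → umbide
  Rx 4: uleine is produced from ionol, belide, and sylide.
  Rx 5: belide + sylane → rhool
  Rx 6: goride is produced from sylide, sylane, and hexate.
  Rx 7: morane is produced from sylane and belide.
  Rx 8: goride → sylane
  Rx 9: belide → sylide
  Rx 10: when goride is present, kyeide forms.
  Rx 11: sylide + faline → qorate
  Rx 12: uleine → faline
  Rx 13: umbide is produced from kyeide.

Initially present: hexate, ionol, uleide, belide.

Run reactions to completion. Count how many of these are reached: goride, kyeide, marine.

0

goride would need sylide, sylane, and hexate (Rx 6), but sylane never forms.
kyeide would need goride (Rx 10), but goride never forms.
No rule produces marine, and it is not given.
None of the 3 are reached.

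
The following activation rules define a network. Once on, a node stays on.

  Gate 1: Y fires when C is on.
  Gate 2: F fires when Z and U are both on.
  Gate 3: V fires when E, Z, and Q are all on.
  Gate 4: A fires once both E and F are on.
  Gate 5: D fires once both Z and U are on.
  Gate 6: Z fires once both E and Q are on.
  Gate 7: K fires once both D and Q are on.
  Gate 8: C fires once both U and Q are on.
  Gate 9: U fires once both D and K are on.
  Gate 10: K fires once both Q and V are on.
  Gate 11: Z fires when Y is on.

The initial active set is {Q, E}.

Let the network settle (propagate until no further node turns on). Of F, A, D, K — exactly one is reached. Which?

K

Gate 6: E and Q on → Z on.
Gate 3: E, Z, and Q on → V on.
Gate 10: Q and V on → K on.
F would need Z and U (Gate 2), but U never turns on. D would need Z and U (Gate 5), but U never turns on. A would need E and F (Gate 4), but F never turns on.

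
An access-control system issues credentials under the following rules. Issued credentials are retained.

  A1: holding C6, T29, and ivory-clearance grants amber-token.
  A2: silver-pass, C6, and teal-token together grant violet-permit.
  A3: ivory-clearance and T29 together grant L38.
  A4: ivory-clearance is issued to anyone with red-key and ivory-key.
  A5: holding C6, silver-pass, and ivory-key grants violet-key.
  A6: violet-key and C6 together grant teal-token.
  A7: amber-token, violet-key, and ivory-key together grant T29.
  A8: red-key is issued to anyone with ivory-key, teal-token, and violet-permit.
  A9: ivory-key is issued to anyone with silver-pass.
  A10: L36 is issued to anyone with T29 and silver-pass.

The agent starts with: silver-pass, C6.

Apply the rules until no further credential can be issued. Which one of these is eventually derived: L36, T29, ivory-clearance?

ivory-clearance

Holding silver-pass grants ivory-key (A9).
Holding C6, silver-pass, and ivory-key grants violet-key (A5).
Holding violet-key and C6 grants teal-token (A6).
Holding silver-pass, C6, and teal-token grants violet-permit (A2).
Holding ivory-key, teal-token, and violet-permit grants red-key (A8).
Holding red-key and ivory-key grants ivory-clearance (A4).
L36 would need T29 and silver-pass (A10), but T29 is never granted. T29 would need amber-token, violet-key, and ivory-key (A7), but amber-token is never granted.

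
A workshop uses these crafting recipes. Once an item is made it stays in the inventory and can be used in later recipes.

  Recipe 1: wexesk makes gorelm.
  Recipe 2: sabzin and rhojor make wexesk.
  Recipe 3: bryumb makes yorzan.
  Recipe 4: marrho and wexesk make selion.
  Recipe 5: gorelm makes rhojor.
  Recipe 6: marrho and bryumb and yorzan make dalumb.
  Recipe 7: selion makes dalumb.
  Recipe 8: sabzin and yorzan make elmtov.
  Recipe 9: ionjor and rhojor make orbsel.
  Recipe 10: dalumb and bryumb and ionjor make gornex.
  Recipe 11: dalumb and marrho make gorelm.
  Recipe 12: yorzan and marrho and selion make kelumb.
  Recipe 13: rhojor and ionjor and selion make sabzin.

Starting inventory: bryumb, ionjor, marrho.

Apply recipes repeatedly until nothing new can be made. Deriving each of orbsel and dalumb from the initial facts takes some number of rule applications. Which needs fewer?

dalumb

dalumb: Using Recipe 3, bryumb makes yorzan. marrho and bryumb and yorzan → dalumb (Recipe 6). [2 rule applications]
orbsel: bryumb → yorzan (Recipe 3). marrho and bryumb and yorzan → dalumb (Recipe 6). dalumb and marrho → gorelm (Recipe 11). Using Recipe 5, gorelm makes rhojor. ionjor and rhojor → orbsel (Recipe 9). [5 rule applications]
dalumb needs fewer.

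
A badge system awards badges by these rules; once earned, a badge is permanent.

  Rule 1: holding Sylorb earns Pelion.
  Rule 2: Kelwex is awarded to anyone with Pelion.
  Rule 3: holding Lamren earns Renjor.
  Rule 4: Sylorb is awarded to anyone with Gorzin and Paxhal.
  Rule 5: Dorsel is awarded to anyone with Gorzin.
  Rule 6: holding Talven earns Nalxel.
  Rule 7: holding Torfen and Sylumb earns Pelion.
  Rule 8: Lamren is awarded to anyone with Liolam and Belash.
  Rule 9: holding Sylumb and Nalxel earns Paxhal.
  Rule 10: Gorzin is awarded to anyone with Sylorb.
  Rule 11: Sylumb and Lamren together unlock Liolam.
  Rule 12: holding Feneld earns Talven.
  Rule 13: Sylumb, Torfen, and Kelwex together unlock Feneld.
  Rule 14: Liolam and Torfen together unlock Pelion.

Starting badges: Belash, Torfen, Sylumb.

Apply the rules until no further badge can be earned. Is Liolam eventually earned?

Liolam would need Sylumb and Lamren (Rule 11), but Lamren is never earned.

No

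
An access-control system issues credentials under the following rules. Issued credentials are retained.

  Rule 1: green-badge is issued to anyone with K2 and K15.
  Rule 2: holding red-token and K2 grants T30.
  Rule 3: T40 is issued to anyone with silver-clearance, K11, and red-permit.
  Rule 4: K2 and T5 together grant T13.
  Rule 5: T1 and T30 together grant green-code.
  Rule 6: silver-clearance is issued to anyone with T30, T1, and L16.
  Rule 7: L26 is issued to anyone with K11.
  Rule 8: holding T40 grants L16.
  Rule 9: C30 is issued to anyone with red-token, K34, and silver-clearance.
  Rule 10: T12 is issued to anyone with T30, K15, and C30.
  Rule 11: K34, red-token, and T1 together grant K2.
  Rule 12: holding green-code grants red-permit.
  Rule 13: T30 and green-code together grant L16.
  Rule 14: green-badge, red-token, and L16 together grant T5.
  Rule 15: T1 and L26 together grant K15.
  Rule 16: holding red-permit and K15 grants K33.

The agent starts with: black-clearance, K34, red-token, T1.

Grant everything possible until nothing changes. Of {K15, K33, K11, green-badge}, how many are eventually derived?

K15 would need T1 and L26 (Rule 15), but L26 is never granted.
K33 would need red-permit and K15 (Rule 16), but K15 is never granted.
No rule produces K11, and it is not given.
green-badge would need K2 and K15 (Rule 1), but K15 is never granted.
None of the 4 are reached.

0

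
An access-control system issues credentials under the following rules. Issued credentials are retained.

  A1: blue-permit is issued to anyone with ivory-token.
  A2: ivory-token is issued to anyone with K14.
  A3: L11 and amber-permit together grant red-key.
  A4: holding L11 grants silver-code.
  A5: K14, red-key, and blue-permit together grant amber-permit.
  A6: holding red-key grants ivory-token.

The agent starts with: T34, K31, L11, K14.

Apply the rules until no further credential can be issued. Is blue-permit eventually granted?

Yes

Holding K14 grants ivory-token (A2).
Holding ivory-token grants blue-permit (A1).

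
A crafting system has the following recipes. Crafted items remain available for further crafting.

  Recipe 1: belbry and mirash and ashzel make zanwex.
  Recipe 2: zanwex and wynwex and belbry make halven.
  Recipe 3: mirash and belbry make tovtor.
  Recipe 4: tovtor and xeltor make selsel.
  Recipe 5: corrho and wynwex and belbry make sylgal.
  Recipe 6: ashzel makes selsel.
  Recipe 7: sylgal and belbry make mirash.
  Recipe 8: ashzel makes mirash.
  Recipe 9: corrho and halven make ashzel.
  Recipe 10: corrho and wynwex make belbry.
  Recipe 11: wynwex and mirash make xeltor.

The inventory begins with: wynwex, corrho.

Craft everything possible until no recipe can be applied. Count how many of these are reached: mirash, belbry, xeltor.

corrho and wynwex → belbry (Recipe 10).
corrho and wynwex and belbry → sylgal (Recipe 5).
sylgal and belbry → mirash (Recipe 7).
wynwex and mirash → xeltor (Recipe 11).
mirash: reached.
belbry: reached.
xeltor: reached.
All 3 are reached.

3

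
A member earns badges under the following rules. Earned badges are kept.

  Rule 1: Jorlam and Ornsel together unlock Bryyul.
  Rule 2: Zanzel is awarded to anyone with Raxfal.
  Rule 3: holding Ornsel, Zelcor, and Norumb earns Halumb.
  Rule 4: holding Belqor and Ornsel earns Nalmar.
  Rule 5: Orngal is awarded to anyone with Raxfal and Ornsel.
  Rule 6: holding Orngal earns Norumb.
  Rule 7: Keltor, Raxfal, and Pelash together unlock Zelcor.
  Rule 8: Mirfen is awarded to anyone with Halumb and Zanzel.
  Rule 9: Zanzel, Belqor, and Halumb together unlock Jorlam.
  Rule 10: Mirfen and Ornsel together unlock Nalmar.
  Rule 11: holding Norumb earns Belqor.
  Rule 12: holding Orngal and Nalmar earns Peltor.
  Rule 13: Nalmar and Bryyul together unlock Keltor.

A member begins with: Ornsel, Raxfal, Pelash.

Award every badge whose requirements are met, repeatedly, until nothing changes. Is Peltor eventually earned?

Yes

With Raxfal and Ornsel, Orngal is earned (Rule 5).
With Orngal, Norumb is earned (Rule 6).
With Norumb, Belqor is earned (Rule 11).
With Belqor and Ornsel, Nalmar is earned (Rule 4).
With Orngal and Nalmar, Peltor is earned (Rule 12).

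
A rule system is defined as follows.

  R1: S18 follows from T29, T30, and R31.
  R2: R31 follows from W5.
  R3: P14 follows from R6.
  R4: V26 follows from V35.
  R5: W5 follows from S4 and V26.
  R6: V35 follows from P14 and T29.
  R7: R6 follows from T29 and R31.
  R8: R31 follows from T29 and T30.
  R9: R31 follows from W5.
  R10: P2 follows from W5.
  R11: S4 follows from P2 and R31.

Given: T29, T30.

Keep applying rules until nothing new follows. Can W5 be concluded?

W5 would need S4 and V26 (R5), but S4 is never established.

No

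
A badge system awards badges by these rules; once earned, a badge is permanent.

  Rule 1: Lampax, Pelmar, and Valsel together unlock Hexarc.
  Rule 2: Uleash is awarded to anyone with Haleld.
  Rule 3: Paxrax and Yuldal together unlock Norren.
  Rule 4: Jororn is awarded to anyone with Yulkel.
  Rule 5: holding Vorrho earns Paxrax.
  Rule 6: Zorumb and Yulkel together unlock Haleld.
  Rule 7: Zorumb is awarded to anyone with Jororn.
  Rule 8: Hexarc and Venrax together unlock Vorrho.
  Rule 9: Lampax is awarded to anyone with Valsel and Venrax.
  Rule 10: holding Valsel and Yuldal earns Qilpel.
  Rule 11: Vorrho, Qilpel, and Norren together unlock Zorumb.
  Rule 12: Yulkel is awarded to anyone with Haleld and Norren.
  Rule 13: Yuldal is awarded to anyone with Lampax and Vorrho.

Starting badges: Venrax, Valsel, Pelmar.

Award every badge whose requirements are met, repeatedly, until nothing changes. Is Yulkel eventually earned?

No

Yulkel would need Haleld and Norren (Rule 12), but Haleld is never earned.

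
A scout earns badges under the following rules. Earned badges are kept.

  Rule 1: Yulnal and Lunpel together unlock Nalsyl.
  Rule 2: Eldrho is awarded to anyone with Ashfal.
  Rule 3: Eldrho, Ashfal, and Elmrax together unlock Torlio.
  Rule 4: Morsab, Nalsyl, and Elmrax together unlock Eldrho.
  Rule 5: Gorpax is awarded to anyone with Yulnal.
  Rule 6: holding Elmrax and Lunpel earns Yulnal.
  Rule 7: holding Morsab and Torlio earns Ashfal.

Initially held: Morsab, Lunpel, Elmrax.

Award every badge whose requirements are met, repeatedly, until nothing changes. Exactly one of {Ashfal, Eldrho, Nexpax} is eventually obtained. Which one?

With Elmrax and Lunpel, Yulnal is earned (Rule 6).
With Yulnal and Lunpel, Nalsyl is earned (Rule 1).
With Morsab, Nalsyl, and Elmrax, Eldrho is earned (Rule 4).
Ashfal would need Morsab and Torlio (Rule 7), but Torlio is never earned. No rule produces Nexpax, and it is not given.

Eldrho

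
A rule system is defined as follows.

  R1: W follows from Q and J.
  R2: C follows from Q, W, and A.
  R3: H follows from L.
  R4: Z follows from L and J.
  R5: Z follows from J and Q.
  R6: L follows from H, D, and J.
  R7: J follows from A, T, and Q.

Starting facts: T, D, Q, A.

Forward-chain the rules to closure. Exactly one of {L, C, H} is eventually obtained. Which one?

C

A, T, and Q hold, so J follows (R7).
Q and J hold, so W follows (R1).
From Q, W, and A, R2 gives C.
L would need H, D, and J (R6), but H is never established. H would need L (R3), but L is never established.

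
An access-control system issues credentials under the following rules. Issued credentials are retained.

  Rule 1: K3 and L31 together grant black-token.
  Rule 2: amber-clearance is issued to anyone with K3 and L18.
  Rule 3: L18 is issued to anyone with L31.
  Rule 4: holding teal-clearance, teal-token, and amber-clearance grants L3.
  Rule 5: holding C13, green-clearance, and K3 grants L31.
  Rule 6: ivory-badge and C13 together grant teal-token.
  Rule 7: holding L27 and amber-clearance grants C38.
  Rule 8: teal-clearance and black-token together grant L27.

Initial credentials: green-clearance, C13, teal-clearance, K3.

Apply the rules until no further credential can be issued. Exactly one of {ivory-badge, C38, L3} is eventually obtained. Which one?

Holding C13, green-clearance, and K3 grants L31 (Rule 5).
Holding L31 grants L18 (Rule 3).
Holding K3 and L31 grants black-token (Rule 1).
Holding teal-clearance and black-token grants L27 (Rule 8).
Holding K3 and L18 grants amber-clearance (Rule 2).
Holding L27 and amber-clearance grants C38 (Rule 7).
No rule produces ivory-badge, and it is not given. L3 would need teal-clearance, teal-token, and amber-clearance (Rule 4), but teal-token is never granted.

C38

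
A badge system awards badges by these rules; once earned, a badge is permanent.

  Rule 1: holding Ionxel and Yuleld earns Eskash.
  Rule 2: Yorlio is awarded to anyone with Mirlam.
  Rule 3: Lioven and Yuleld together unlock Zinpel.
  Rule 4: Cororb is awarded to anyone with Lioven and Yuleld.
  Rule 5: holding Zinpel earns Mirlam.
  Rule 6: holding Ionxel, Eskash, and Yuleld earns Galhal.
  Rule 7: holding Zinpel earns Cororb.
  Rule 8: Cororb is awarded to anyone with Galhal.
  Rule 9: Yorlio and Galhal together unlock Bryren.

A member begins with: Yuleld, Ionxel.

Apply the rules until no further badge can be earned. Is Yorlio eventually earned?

No

Yorlio would need Mirlam (Rule 2), but Mirlam is never earned.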